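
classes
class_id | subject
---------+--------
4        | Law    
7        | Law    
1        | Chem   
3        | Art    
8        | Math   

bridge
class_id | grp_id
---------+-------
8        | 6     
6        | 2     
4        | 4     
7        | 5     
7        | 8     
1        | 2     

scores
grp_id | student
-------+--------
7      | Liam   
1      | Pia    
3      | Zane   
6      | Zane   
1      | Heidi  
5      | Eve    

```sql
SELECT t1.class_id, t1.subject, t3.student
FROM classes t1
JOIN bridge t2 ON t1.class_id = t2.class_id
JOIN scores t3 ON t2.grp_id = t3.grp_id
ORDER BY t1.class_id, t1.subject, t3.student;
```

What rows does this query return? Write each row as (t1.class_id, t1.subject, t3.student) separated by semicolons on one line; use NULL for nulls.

(7, Law, Eve); (8, Math, Zane)

Joins associate left-to-right: classes INNER JOIN bridge on class_id gives 5 intermediate row(s).
Then INNER JOIN `scores t3` on grp_id: keep only rows whose t2.grp_id appears in t3.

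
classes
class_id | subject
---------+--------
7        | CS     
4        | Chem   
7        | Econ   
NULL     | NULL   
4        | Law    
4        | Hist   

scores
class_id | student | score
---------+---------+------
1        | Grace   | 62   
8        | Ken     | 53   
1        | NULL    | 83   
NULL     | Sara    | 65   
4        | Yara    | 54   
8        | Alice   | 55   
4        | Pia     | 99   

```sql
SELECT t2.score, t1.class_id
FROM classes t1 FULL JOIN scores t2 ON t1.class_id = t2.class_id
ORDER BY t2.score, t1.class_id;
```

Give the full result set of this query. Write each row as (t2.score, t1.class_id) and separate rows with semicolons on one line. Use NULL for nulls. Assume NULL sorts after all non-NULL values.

(53, NULL); (54, 4); (54, 4); (54, 4); (55, NULL); (62, NULL); (65, NULL); (83, NULL); (99, 4); (99, 4); (99, 4); (NULL, 7); (NULL, 7); (NULL, NULL)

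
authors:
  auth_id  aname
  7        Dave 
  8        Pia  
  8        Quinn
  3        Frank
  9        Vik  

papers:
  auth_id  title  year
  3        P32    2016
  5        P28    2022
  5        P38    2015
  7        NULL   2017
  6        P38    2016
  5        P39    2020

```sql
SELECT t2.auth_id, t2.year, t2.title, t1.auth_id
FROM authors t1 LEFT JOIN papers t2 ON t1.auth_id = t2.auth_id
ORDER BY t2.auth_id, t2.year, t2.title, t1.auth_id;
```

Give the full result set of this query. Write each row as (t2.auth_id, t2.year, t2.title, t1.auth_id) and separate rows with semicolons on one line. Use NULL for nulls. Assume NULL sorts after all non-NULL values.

LEFT JOIN keeps every row from `authors`; unmatched rows get NULL for `papers`'s columns.
Matching on t1.auth_id = t2.auth_id.
Matched pairs: 2; unmatched t1 rows kept: 3.

(3, 2016, P32, 3); (7, 2017, NULL, 7); (NULL, NULL, NULL, 8); (NULL, NULL, NULL, 8); (NULL, NULL, NULL, 9)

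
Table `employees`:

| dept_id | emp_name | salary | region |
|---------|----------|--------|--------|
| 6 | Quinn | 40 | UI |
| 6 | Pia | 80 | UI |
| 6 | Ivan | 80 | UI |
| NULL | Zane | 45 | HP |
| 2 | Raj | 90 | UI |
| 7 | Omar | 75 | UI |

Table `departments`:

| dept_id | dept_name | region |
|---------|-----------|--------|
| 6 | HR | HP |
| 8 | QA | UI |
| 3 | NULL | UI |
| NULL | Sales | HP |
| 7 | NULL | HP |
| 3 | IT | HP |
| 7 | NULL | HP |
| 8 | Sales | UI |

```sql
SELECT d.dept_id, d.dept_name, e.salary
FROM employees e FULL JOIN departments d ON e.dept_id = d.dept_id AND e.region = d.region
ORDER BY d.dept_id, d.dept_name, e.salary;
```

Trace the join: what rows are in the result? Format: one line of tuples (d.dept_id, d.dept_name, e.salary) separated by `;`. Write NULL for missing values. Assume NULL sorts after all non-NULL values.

FULL OUTER JOIN keeps every row from both sides; unmatched rows get NULL for the other side's columns.
Matching on e.dept_id = d.dept_id AND e.region = d.region. A NULL in a compared column never satisfies the condition.
- e (dept_id=6, region=UI) has no partner → padded with NULL.
- e (dept_id=6, region=UI) has no partner → padded with NULL.
- e (dept_id=6, region=UI) has no partner → padded with NULL.
- e (dept_id=NULL, region=HP) has no partner → padded with NULL.
- e (dept_id=2, region=UI) has no partner → padded with NULL.
- e (dept_id=7, region=UI) has no partner → padded with NULL.
- 8 row(s) from d found no e partner → padded with NULL.

(3, IT, NULL); (3, NULL, NULL); (6, HR, NULL); (7, NULL, NULL); (7, NULL, NULL); (8, QA, NULL); (8, Sales, NULL); (NULL, Sales, NULL); (NULL, NULL, 40); (NULL, NULL, 45); (NULL, NULL, 75); (NULL, NULL, 80); (NULL, NULL, 80); (NULL, NULL, 90)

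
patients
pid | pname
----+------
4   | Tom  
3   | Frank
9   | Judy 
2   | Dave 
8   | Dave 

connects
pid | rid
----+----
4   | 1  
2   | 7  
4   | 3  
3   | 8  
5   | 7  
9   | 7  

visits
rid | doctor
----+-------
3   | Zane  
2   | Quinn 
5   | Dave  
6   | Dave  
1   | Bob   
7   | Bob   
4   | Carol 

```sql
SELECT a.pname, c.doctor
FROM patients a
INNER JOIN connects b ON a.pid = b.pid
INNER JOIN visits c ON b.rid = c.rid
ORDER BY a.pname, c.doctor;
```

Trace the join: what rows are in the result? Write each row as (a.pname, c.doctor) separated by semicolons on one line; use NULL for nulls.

(Dave, Bob); (Judy, Bob); (Tom, Bob); (Tom, Zane)

Evaluate left to right. First `patients a INNER JOIN connects b` on pid: 5 row(s).
Then INNER JOIN `visits c` on rid: keep only rows whose b.rid appears in c.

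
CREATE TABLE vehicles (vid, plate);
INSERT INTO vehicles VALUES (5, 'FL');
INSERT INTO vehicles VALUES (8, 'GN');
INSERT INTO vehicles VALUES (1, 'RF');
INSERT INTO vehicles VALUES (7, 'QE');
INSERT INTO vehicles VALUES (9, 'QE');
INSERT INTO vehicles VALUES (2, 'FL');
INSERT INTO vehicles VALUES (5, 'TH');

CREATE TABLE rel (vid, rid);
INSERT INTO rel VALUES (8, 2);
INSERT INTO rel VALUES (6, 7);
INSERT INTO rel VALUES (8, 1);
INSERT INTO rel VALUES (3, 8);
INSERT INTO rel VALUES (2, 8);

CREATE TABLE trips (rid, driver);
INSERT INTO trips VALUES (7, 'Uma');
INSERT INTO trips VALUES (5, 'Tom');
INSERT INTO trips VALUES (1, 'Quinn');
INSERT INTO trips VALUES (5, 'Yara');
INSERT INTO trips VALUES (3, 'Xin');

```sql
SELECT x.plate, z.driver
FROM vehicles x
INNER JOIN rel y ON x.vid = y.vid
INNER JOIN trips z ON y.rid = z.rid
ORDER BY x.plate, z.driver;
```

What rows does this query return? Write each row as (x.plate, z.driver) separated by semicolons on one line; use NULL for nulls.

Joins associate left-to-right: vehicles INNER JOIN rel on vid gives 3 intermediate row(s).
Then INNER JOIN `trips z` on rid: keep only rows whose y.rid appears in z.

(GN, Quinn)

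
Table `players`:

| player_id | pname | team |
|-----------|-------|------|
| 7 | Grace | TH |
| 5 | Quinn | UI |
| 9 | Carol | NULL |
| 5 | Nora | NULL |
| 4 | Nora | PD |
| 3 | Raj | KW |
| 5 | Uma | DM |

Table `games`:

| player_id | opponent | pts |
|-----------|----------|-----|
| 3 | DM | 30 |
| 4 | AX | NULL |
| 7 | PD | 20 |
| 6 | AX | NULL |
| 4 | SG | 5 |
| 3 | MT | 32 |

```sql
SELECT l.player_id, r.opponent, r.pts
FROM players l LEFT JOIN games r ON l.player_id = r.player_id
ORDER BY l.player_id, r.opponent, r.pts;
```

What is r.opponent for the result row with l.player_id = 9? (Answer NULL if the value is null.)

LEFT JOIN keeps every row from `players`; unmatched rows get NULL for `games`'s columns.
Matching on l.player_id = r.player_id.
Matched pairs: 5; unmatched l rows kept: 4.

NULL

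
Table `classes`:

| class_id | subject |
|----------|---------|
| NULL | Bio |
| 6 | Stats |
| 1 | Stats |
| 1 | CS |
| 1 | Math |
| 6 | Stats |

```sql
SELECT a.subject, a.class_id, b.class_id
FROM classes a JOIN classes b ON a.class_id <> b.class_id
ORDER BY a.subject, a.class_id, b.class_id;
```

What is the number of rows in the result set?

12

INNER JOIN keeps only pairs where the ON condition holds.
Matching on a.class_id <> b.class_id. A NULL in a compared column never satisfies the condition.
- class_id=NULL: no matching b row, dropped.
- class_id=6: 3 matching b row(s), so 3 row(s) emitted.
- class_id=1: 2 matching b row(s), so 2 row(s) emitted.
- class_id=1: 2 matching b row(s), so 2 row(s) emitted.
- class_id=1: 2 matching b row(s), so 2 row(s) emitted.
- class_id=6: 3 matching b row(s), so 3 row(s) emitted.
Total: 12 rows.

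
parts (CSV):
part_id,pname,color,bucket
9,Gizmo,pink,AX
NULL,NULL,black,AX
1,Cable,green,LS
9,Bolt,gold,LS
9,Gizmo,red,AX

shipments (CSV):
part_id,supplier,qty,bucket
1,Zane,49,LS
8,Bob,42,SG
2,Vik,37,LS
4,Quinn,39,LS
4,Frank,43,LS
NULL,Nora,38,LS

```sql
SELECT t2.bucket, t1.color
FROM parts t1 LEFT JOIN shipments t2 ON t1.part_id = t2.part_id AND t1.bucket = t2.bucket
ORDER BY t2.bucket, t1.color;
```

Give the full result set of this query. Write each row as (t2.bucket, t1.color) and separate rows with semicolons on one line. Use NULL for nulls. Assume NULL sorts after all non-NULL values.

(LS, green); (NULL, black); (NULL, gold); (NULL, pink); (NULL, red)

LEFT JOIN keeps every row from `parts`; unmatched rows get NULL for `shipments`'s columns.
Matching on t1.part_id = t2.part_id AND t1.bucket = t2.bucket. A NULL in a compared column never satisfies the condition.
- t1 (part_id=9, bucket=AX) has no partner → padded with NULL.
- t1 (part_id=NULL, bucket=AX) has no partner → padded with NULL.
- t1 (part_id=1, bucket=LS) pairs with 1 row(s) of t2.
- t1 (part_id=9, bucket=LS) has no partner → padded with NULL.
- t1 (part_id=9, bucket=AX) has no partner → padded with NULL.
After projecting and ordering:
t2.bucket | t1.color
LS | green
NULL | black
NULL | gold
NULL | pink
NULL | red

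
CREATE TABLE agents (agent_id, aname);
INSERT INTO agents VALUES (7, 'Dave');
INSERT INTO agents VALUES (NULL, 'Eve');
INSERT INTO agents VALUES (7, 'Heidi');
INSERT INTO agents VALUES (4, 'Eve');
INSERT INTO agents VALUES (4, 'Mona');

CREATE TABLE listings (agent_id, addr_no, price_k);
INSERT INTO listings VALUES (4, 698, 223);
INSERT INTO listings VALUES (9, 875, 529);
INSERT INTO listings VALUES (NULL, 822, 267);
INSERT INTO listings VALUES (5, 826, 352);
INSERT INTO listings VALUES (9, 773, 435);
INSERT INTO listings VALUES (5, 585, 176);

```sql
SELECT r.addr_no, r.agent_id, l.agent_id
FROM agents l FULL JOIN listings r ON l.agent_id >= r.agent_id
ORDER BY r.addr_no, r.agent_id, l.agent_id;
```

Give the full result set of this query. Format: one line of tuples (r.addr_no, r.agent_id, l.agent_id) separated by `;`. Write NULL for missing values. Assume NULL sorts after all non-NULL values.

FULL OUTER JOIN keeps every row from both sides; unmatched rows get NULL for the other side's columns.
Matching on l.agent_id >= r.agent_id. A NULL in a compared column never satisfies the condition.
- l row (agent_id=7): matches 3 r row(s) → 3 output row(s).
- l row (agent_id=NULL): no match → kept, r columns NULL.
- l row (agent_id=7): matches 3 r row(s) → 3 output row(s).
- l row (agent_id=4): matches 1 r row(s) → 1 output row(s).
- l row (agent_id=4): matches 1 r row(s) → 1 output row(s).
- 3 row(s) from r found no l partner → padded with NULL.

(585, 5, 7); (585, 5, 7); (698, 4, 4); (698, 4, 4); (698, 4, 7); (698, 4, 7); (773, 9, NULL); (822, NULL, NULL); (826, 5, 7); (826, 5, 7); (875, 9, NULL); (NULL, NULL, NULL)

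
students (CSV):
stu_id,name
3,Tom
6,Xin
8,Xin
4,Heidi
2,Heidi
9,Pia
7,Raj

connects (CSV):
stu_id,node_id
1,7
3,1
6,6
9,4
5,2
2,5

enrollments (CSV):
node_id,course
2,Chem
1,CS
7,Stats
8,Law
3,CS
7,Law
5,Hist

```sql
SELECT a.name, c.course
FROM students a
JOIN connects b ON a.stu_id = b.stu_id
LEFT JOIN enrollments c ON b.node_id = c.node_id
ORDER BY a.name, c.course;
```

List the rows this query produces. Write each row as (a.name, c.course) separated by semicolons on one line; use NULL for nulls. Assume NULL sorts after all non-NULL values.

Step 1 — a INNER JOIN b on stu_id → 4 row(s).
Then LEFT JOIN `enrollments c` on node_id: each of those 4 rows is kept; rows whose b.node_id has no match in c get NULL for c's columns.

(Heidi, Hist); (Pia, NULL); (Tom, CS); (Xin, NULL)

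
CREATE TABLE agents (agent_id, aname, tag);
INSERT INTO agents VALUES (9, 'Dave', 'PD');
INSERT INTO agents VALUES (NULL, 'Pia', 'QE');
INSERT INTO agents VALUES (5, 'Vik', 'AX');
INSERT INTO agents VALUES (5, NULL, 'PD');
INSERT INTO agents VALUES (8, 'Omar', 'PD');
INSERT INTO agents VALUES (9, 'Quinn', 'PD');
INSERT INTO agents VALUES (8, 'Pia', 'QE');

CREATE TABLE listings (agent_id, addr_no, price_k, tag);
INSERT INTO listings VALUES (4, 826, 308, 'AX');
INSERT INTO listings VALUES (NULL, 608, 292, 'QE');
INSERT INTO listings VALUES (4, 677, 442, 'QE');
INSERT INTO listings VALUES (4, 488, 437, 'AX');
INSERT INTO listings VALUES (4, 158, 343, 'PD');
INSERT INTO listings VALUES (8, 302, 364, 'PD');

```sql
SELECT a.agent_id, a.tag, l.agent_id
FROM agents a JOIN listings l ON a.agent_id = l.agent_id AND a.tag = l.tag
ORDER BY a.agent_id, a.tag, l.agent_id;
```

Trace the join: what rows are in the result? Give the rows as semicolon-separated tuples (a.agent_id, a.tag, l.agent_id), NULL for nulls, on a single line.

(8, PD, 8)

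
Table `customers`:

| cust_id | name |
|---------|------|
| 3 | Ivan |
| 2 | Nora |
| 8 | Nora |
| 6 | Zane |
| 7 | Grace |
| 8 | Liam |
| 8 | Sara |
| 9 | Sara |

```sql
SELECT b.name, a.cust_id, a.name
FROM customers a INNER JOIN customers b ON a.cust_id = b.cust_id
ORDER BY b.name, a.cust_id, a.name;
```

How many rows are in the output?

14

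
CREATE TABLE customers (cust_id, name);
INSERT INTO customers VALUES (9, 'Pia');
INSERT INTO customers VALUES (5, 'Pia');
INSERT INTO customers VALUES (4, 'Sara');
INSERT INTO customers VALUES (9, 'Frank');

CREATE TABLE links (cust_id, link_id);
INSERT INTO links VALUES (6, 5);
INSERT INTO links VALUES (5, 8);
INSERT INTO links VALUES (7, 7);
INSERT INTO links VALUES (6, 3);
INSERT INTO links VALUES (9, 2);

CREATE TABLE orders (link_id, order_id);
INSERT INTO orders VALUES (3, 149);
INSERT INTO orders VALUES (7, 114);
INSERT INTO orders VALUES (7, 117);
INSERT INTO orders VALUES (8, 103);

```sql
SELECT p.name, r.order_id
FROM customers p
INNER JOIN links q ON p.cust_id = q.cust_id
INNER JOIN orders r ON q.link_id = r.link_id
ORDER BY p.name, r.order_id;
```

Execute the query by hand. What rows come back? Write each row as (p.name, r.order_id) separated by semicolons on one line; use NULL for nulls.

(Pia, 103)

Step 1 — p INNER JOIN q on cust_id → 3 row(s).
Then INNER JOIN `orders r` on link_id: keep only rows whose q.link_id appears in r.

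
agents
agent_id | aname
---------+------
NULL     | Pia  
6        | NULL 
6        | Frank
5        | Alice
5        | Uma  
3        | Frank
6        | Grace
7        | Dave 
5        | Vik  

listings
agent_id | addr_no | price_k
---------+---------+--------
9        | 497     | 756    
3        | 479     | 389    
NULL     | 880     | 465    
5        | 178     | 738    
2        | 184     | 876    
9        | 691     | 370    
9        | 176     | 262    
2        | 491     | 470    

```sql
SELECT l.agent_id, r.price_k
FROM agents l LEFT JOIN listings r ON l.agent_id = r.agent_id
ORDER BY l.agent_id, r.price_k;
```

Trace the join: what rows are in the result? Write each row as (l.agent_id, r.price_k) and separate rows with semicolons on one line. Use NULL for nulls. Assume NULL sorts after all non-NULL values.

LEFT JOIN keeps every row from `agents`; unmatched rows get NULL for `listings`'s columns.
Matching on l.agent_id = r.agent_id. A NULL in a compared column never satisfies the condition.
- l[0] agent_id=NULL → no match; kept with NULLs on the r side.
- l[1] agent_id=6 → no match; kept with NULLs on the r side.
- l[2] agent_id=6 → no match; kept with NULLs on the r side.
- l[3] agent_id=5 → 1 match(es) in r → 1 row(s).
- l[4] agent_id=5 → 1 match(es) in r → 1 row(s).
- l[5] agent_id=3 → 1 match(es) in r → 1 row(s).
- l[6] agent_id=6 → no match; kept with NULLs on the r side.
- l[7] agent_id=7 → no match; kept with NULLs on the r side.
- l[8] agent_id=5 → 1 match(es) in r → 1 row(s).
After projecting and ordering:
l.agent_id | r.price_k
3 | 389
5 | 738
5 | 738
5 | 738
6 | NULL
6 | NULL
6 | NULL
7 | NULL
NULL | NULL

(3, 389); (5, 738); (5, 738); (5, 738); (6, NULL); (6, NULL); (6, NULL); (7, NULL); (NULL, NULL)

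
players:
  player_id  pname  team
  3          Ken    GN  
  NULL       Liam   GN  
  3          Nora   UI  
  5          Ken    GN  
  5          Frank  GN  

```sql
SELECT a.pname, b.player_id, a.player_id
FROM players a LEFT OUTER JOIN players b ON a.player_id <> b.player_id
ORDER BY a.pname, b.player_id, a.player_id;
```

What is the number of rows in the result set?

LEFT JOIN keeps every row from `players a`; unmatched rows get NULL for `players b`'s columns.
Matching on a.player_id <> b.player_id. A NULL in a compared column never satisfies the condition.
- a row (player_id=3): matches 2 b row(s) → 2 output row(s).
- a row (player_id=NULL): no match → kept, b columns NULL.
- a row (player_id=3): matches 2 b row(s) → 2 output row(s).
- a row (player_id=5): matches 2 b row(s) → 2 output row(s).
- a row (player_id=5): matches 2 b row(s) → 2 output row(s).
Total: 8 matched + 1 padded = 9 rows.

9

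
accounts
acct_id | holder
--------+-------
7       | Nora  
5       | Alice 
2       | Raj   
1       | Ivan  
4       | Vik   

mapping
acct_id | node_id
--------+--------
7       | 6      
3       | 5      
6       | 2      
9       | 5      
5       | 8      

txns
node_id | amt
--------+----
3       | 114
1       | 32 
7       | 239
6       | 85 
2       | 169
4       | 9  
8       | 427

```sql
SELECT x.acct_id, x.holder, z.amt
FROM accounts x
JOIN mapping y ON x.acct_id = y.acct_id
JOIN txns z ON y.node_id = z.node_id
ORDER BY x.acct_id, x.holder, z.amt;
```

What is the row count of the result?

2

Joins associate left-to-right: accounts INNER JOIN mapping on acct_id gives 2 intermediate row(s).
Then INNER JOIN `txns z` on node_id: keep only rows whose y.node_id appears in z.
Result: 2 row(s).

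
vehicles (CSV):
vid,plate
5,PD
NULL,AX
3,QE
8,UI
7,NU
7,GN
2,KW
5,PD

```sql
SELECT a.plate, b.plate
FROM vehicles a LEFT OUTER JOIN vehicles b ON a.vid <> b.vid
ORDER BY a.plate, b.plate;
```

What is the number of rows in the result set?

39

LEFT JOIN keeps every row from `vehicles a`; unmatched rows get NULL for `vehicles b`'s columns.
Matching on a.vid <> b.vid. A NULL in a compared column never satisfies the condition.
Matched pairs: 38; unmatched a rows kept: 1.
Total: 38 matched + 1 padded = 39 rows.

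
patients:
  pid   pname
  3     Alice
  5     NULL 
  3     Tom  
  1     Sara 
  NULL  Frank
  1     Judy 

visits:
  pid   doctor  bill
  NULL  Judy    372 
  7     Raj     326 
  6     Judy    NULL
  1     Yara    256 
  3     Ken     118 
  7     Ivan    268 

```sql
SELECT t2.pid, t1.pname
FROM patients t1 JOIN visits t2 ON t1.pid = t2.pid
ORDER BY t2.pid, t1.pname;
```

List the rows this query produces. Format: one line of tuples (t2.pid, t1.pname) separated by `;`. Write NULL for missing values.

(1, Judy); (1, Sara); (3, Alice); (3, Tom)

INNER JOIN keeps only pairs where the ON condition holds.
Matching on t1.pid = t2.pid. A NULL in a compared column never satisfies the condition.
- t1[0] pid=3 → 1 match(es) in t2 → 1 row(s).
- t1[1] pid=5 → no match; dropped.
- t1[2] pid=3 → 1 match(es) in t2 → 1 row(s).
- t1[3] pid=1 → 1 match(es) in t2 → 1 row(s).
- t1[4] pid=NULL → no match; dropped.
- t1[5] pid=1 → 1 match(es) in t2 → 1 row(s).
After projecting and ordering:
t2.pid | t1.pname
1 | Judy
1 | Sara
3 | Alice
3 | Tom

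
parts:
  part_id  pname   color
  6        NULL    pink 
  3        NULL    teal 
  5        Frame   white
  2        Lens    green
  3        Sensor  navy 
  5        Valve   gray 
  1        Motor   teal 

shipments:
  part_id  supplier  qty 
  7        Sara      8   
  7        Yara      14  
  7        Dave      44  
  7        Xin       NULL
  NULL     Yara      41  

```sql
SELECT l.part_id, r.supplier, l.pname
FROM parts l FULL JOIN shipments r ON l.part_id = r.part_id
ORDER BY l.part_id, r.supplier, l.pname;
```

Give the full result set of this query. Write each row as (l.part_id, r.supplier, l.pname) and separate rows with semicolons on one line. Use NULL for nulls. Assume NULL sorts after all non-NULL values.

FULL OUTER JOIN keeps every row from both sides; unmatched rows get NULL for the other side's columns.
Matching on l.part_id = r.part_id. A NULL in a compared column never satisfies the condition.
Matched pairs: 0; unmatched l rows kept: 7; unmatched r rows kept: 5.

(1, NULL, Motor); (2, NULL, Lens); (3, NULL, Sensor); (3, NULL, NULL); (5, NULL, Frame); (5, NULL, Valve); (6, NULL, NULL); (NULL, Dave, NULL); (NULL, Sara, NULL); (NULL, Xin, NULL); (NULL, Yara, NULL); (NULL, Yara, NULL)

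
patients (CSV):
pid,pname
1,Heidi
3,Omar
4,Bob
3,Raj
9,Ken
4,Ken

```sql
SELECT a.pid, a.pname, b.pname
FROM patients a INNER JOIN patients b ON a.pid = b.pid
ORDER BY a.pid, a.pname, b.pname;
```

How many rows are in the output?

10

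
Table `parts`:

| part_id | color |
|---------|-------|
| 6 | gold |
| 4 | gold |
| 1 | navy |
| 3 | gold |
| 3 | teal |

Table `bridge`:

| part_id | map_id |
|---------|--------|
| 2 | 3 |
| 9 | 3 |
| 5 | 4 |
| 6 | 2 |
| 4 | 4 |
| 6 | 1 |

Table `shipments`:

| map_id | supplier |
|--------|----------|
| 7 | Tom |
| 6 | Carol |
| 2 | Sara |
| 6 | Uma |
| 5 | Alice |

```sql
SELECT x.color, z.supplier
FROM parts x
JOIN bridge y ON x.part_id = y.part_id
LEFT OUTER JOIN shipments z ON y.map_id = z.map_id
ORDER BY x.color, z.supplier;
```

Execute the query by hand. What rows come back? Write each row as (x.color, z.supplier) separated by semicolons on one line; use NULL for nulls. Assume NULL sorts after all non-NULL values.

(gold, Sara); (gold, NULL); (gold, NULL)

Joins associate left-to-right: parts INNER JOIN bridge on part_id gives 3 intermediate row(s).
Then LEFT JOIN `shipments z` on map_id: each of those 3 rows is kept; rows whose y.map_id has no match in z get NULL for z's columns.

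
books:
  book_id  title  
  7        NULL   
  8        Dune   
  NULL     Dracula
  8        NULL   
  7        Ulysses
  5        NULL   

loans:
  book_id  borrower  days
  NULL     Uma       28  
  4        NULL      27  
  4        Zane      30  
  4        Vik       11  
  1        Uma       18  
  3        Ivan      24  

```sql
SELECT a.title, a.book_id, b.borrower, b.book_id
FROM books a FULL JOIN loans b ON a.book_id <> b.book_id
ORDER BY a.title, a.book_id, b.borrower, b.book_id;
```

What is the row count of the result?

27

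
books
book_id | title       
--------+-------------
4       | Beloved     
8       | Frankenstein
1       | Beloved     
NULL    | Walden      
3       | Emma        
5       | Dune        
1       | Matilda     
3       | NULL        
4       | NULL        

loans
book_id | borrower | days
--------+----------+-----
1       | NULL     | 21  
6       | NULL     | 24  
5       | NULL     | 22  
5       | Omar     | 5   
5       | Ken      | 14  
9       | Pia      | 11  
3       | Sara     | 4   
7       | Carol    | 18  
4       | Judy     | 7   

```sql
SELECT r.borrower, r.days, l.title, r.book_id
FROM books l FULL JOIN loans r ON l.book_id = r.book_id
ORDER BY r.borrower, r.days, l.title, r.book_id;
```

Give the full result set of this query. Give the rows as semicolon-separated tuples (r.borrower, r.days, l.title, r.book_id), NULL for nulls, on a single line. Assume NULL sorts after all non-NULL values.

(Carol, 18, NULL, 7); (Judy, 7, Beloved, 4); (Judy, 7, NULL, 4); (Ken, 14, Dune, 5); (Omar, 5, Dune, 5); (Pia, 11, NULL, 9); (Sara, 4, Emma, 3); (Sara, 4, NULL, 3); (NULL, 21, Beloved, 1); (NULL, 21, Matilda, 1); (NULL, 22, Dune, 5); (NULL, 24, NULL, 6); (NULL, NULL, Frankenstein, NULL); (NULL, NULL, Walden, NULL)

FULL OUTER JOIN keeps every row from both sides; unmatched rows get NULL for the other side's columns.
Matching on l.book_id = r.book_id. A NULL in a compared column never satisfies the condition.
- l (book_id=4) pairs with 1 row(s) of r.
- l (book_id=8) has no partner → padded with NULL.
- l (book_id=1) pairs with 1 row(s) of r.
- l (book_id=NULL) has no partner → padded with NULL.
- l (book_id=3) pairs with 1 row(s) of r.
- l (book_id=5) pairs with 3 row(s) of r.
- l (book_id=1) pairs with 1 row(s) of r.
- l (book_id=3) pairs with 1 row(s) of r.
- l (book_id=4) pairs with 1 row(s) of r.
- 3 r row(s) had no l match → kept, l columns NULL.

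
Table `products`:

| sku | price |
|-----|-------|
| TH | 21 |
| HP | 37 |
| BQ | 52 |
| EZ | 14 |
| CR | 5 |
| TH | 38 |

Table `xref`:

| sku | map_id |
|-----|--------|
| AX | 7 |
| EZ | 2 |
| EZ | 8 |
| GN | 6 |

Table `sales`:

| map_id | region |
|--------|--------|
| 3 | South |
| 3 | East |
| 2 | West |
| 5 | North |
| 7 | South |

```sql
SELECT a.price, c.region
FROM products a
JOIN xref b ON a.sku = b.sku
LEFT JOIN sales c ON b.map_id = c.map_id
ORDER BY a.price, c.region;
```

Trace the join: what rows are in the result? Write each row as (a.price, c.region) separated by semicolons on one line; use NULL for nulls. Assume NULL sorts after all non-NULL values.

(14, West); (14, NULL)

Step 1 — a INNER JOIN b on sku → 2 row(s).
Then LEFT JOIN `sales c` on map_id: each of those 2 rows is kept; rows whose b.map_id has no match in c get NULL for c's columns.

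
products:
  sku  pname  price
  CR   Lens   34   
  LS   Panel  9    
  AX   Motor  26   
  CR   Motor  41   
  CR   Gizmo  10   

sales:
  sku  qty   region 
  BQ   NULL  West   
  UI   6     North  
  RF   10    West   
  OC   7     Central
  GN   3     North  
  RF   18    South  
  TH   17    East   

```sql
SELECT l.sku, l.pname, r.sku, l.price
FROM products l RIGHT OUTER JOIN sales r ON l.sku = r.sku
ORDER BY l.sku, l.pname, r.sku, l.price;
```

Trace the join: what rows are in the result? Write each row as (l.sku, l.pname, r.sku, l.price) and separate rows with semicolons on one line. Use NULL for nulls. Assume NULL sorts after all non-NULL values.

(NULL, NULL, BQ, NULL); (NULL, NULL, GN, NULL); (NULL, NULL, OC, NULL); (NULL, NULL, RF, NULL); (NULL, NULL, RF, NULL); (NULL, NULL, TH, NULL); (NULL, NULL, UI, NULL)

RIGHT JOIN keeps every row from `sales`; unmatched rows get NULL for `products`'s columns.
Matching on l.sku = r.sku.
- sku=CR: no matching r row.
- sku=LS: no matching r row.
- sku=AX: no matching r row.
- sku=CR: no matching r row.
- sku=CR: no matching r row.
- 7 row(s) from r found no l partner → padded with NULL.
After projecting and ordering:
l.sku | l.pname | r.sku | l.price
NULL | NULL | BQ | NULL
NULL | NULL | GN | NULL
NULL | NULL | OC | NULL
NULL | NULL | RF | NULL
NULL | NULL | RF | NULL
NULL | NULL | TH | NULL
NULL | NULL | UI | NULL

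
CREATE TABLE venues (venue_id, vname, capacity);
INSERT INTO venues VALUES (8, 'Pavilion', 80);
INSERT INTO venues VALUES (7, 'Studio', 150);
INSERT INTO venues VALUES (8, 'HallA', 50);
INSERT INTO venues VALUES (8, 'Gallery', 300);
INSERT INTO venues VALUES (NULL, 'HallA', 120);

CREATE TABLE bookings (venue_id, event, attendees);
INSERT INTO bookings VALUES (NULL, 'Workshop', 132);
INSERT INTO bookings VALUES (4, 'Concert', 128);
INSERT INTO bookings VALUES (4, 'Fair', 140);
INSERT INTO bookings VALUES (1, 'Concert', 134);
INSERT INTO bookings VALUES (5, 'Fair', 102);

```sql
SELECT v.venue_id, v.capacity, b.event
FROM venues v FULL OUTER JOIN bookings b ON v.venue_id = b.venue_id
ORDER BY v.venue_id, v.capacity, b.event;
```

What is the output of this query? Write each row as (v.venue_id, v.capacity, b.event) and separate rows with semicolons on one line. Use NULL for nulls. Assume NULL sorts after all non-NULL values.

(7, 150, NULL); (8, 50, NULL); (8, 80, NULL); (8, 300, NULL); (NULL, 120, NULL); (NULL, NULL, Concert); (NULL, NULL, Concert); (NULL, NULL, Fair); (NULL, NULL, Fair); (NULL, NULL, Workshop)

FULL OUTER JOIN keeps every row from both sides; unmatched rows get NULL for the other side's columns.
Matching on v.venue_id = b.venue_id. A NULL in a compared column never satisfies the condition.
- v[0] venue_id=8 → no match; kept with NULLs on the b side.
- v[1] venue_id=7 → no match; kept with NULLs on the b side.
- v[2] venue_id=8 → no match; kept with NULLs on the b side.
- v[3] venue_id=8 → no match; kept with NULLs on the b side.
- v[4] venue_id=NULL → no match; kept with NULLs on the b side.
- 5 row(s) from b found no v partner → padded with NULL.
After projecting and ordering:
v.venue_id | v.capacity | b.event
7 | 150 | NULL
8 | 50 | NULL
8 | 80 | NULL
8 | 300 | NULL
NULL | 120 | NULL
NULL | NULL | Concert
NULL | NULL | Concert
NULL | NULL | Fair
NULL | NULL | Fair
NULL | NULL | Workshop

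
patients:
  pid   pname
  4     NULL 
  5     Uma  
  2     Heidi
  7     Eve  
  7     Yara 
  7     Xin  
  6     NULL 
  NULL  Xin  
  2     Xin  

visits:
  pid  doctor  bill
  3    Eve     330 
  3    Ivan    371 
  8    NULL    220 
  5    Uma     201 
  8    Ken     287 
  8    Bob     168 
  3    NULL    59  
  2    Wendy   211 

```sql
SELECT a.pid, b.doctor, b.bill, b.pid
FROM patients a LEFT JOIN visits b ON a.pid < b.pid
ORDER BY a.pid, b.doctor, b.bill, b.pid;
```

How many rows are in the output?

LEFT JOIN keeps every row from `patients`; unmatched rows get NULL for `visits`'s columns.
Matching on a.pid < b.pid. A NULL in a compared column never satisfies the condition.
- a[0] pid=4 → 4 match(es) in b → 4 row(s).
- a[1] pid=5 → 3 match(es) in b → 3 row(s).
- a[2] pid=2 → 7 match(es) in b → 7 row(s).
- a[3] pid=7 → 3 match(es) in b → 3 row(s).
- a[4] pid=7 → 3 match(es) in b → 3 row(s).
- a[5] pid=7 → 3 match(es) in b → 3 row(s).
- a[6] pid=6 → 3 match(es) in b → 3 row(s).
- a[7] pid=NULL → no match; kept with NULLs on the b side.
- a[8] pid=2 → 7 match(es) in b → 7 row(s).
Total: 33 matched + 1 padded = 34 rows.

34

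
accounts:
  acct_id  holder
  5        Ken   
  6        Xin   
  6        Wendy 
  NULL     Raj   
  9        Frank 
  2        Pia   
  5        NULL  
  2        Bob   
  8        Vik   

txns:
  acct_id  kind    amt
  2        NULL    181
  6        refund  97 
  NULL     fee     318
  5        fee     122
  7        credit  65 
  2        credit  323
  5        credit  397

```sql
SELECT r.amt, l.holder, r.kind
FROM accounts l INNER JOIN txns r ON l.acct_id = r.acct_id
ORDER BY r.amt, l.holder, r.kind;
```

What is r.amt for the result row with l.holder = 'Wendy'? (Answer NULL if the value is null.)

97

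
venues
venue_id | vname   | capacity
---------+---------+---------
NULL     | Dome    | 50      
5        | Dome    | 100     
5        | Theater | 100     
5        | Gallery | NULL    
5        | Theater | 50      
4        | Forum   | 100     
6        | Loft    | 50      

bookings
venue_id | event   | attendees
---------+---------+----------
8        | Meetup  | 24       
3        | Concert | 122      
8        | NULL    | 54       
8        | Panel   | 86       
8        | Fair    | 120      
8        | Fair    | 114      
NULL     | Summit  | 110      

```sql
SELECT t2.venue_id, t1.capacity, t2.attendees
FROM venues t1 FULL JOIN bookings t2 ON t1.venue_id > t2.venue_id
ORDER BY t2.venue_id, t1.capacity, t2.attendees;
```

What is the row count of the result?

13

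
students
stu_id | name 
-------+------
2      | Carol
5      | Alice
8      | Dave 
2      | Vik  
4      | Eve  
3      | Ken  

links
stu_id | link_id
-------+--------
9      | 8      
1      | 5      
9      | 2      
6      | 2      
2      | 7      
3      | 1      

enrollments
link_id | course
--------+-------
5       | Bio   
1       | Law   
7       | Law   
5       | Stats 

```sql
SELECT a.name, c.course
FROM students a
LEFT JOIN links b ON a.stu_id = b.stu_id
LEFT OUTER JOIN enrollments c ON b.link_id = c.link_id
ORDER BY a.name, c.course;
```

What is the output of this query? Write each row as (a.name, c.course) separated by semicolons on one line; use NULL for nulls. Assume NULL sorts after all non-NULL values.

(Alice, NULL); (Carol, Law); (Dave, NULL); (Eve, NULL); (Ken, Law); (Vik, Law)

Joins associate left-to-right: students LEFT JOIN links on stu_id gives 6 intermediate row(s).
Then LEFT JOIN `enrollments c` on link_id: each of those 6 rows is kept; rows whose b.link_id has no match in c get NULL for c's columns.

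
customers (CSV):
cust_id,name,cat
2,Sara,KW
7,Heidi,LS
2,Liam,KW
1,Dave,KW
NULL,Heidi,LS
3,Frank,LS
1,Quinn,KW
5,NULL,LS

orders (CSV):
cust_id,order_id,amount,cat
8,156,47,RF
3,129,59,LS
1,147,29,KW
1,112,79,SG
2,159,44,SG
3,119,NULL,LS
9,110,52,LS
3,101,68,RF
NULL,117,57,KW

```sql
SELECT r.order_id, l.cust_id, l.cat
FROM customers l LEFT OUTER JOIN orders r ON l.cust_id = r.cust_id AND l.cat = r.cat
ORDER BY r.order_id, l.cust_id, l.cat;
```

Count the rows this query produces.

9

LEFT JOIN keeps every row from `customers`; unmatched rows get NULL for `orders`'s columns.
Matching on l.cust_id = r.cust_id AND l.cat = r.cat. A NULL in a compared column never satisfies the condition.
- l (cust_id=2, cat=KW) has no partner → padded with NULL.
- l (cust_id=7, cat=LS) has no partner → padded with NULL.
- l (cust_id=2, cat=KW) has no partner → padded with NULL.
- l (cust_id=1, cat=KW) pairs with 1 row(s) of r.
- l (cust_id=NULL, cat=LS) has no partner → padded with NULL.
- l (cust_id=3, cat=LS) pairs with 2 row(s) of r.
- l (cust_id=1, cat=KW) pairs with 1 row(s) of r.
- l (cust_id=5, cat=LS) has no partner → padded with NULL.
Total: 4 matched + 5 padded = 9 rows.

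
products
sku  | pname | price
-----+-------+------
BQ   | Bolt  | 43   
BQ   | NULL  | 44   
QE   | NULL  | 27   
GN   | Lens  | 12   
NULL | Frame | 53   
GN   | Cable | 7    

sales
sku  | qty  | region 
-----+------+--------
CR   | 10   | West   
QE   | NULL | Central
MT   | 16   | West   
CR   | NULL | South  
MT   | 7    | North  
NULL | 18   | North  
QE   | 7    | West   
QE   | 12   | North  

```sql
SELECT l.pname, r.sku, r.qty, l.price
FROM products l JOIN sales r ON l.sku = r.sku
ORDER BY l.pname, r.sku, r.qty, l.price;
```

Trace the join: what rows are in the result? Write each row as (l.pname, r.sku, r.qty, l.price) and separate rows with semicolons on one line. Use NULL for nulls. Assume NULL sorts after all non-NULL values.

INNER JOIN keeps only pairs where the ON condition holds.
Matching on l.sku = r.sku. A NULL in a compared column never satisfies the condition.
- sku=BQ: no matching r row, dropped.
- sku=BQ: no matching r row, dropped.
- sku=QE: 3 matching r row(s), so 3 row(s) emitted.
- sku=GN: no matching r row, dropped.
- sku=NULL: no matching r row, dropped.
- sku=GN: no matching r row, dropped.
After projecting and ordering:
l.pname | r.sku | r.qty | l.price
NULL | QE | 7 | 27
NULL | QE | 12 | 27
NULL | QE | NULL | 27

(NULL, QE, 7, 27); (NULL, QE, 12, 27); (NULL, QE, NULL, 27)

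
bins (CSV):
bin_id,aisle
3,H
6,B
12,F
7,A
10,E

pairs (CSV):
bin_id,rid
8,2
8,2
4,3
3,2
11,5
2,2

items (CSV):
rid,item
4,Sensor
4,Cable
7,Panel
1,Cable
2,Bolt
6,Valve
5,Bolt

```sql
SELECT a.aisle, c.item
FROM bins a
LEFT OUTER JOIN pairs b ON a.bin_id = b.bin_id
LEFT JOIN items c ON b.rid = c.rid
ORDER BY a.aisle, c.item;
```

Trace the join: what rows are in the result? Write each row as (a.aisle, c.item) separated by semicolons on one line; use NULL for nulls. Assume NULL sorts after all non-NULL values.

Joins associate left-to-right: bins LEFT JOIN pairs on bin_id gives 5 intermediate row(s).
Then LEFT JOIN `items c` on rid: each of those 5 rows is kept; rows whose b.rid has no match in c get NULL for c's columns.

(A, NULL); (B, NULL); (E, NULL); (F, NULL); (H, Bolt)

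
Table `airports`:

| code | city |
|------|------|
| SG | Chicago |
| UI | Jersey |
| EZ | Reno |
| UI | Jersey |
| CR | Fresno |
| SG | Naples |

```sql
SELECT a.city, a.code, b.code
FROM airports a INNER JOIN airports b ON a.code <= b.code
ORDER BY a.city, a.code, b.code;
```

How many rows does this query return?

23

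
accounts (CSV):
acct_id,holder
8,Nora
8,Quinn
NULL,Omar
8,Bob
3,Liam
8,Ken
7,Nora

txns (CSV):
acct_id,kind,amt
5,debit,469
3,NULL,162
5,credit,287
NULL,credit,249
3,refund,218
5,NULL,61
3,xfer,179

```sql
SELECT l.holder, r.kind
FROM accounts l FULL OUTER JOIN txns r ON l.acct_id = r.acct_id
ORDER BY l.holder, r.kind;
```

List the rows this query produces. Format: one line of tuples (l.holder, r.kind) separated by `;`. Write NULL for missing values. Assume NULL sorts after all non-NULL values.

FULL OUTER JOIN keeps every row from both sides; unmatched rows get NULL for the other side's columns.
Matching on l.acct_id = r.acct_id. A NULL in a compared column never satisfies the condition.
- l row (acct_id=8): no match → kept, r columns NULL.
- l row (acct_id=8): no match → kept, r columns NULL.
- l row (acct_id=NULL): no match → kept, r columns NULL.
- l row (acct_id=8): no match → kept, r columns NULL.
- l row (acct_id=3): matches 3 r row(s) → 3 output row(s).
- l row (acct_id=8): no match → kept, r columns NULL.
- l row (acct_id=7): no match → kept, r columns NULL.
- plus 4 unmatched r row(s), each kept with NULL l columns.

(Bob, NULL); (Ken, NULL); (Liam, refund); (Liam, xfer); (Liam, NULL); (Nora, NULL); (Nora, NULL); (Omar, NULL); (Quinn, NULL); (NULL, credit); (NULL, credit); (NULL, debit); (NULL, NULL)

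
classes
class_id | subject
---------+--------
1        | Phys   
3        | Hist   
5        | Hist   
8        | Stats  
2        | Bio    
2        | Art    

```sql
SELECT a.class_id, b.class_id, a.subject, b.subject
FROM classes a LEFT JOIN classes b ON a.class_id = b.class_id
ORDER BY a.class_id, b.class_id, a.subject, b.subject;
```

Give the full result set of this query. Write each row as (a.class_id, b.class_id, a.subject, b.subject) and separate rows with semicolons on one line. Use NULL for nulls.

(1, 1, Phys, Phys); (2, 2, Art, Art); (2, 2, Art, Bio); (2, 2, Bio, Art); (2, 2, Bio, Bio); (3, 3, Hist, Hist); (5, 5, Hist, Hist); (8, 8, Stats, Stats)

LEFT JOIN keeps every row from `classes a`; unmatched rows get NULL for `classes b`'s columns.
Matching on a.class_id = b.class_id.
- a row (class_id=1): matches 1 b row(s) → 1 output row(s).
- a row (class_id=3): matches 1 b row(s) → 1 output row(s).
- a row (class_id=5): matches 1 b row(s) → 1 output row(s).
- a row (class_id=8): matches 1 b row(s) → 1 output row(s).
- a row (class_id=2): matches 2 b row(s) → 2 output row(s).
- a row (class_id=2): matches 2 b row(s) → 2 output row(s).
After projecting and ordering:
a.class_id | b.class_id | a.subject | b.subject
1 | 1 | Phys | Phys
2 | 2 | Art | Art
2 | 2 | Art | Bio
2 | 2 | Bio | Art
2 | 2 | Bio | Bio
3 | 3 | Hist | Hist
5 | 5 | Hist | Hist
8 | 8 | Stats | Stats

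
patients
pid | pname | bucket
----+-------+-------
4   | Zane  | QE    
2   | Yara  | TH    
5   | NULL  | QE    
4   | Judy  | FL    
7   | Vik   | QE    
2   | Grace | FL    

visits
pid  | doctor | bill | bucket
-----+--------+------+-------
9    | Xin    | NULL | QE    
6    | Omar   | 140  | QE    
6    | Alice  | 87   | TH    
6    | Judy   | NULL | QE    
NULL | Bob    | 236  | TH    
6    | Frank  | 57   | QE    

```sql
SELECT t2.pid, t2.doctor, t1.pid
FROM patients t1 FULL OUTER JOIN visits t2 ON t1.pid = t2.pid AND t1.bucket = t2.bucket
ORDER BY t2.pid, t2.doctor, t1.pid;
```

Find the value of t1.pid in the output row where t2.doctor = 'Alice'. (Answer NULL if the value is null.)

FULL OUTER JOIN keeps every row from both sides; unmatched rows get NULL for the other side's columns.
Matching on t1.pid = t2.pid AND t1.bucket = t2.bucket. A NULL in a compared column never satisfies the condition.
- t1 row (pid=4, bucket=QE): no match → kept, t2 columns NULL.
- t1 row (pid=2, bucket=TH): no match → kept, t2 columns NULL.
- t1 row (pid=5, bucket=QE): no match → kept, t2 columns NULL.
- t1 row (pid=4, bucket=FL): no match → kept, t2 columns NULL.
- t1 row (pid=7, bucket=QE): no match → kept, t2 columns NULL.
- t1 row (pid=2, bucket=FL): no match → kept, t2 columns NULL.
- 6 t2 row(s) had no t1 match → kept, t1 columns NULL.

NULL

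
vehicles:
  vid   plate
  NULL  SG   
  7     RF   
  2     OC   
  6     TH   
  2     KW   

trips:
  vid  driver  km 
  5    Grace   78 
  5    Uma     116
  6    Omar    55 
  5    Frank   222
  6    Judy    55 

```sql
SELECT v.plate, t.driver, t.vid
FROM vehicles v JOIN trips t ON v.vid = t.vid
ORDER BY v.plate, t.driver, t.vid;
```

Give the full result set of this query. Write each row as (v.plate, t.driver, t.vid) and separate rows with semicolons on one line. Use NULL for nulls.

INNER JOIN keeps only pairs where the ON condition holds.
Matching on v.vid = t.vid. A NULL in a compared column never satisfies the condition.
Matched pairs: 2.

(TH, Judy, 6); (TH, Omar, 6)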